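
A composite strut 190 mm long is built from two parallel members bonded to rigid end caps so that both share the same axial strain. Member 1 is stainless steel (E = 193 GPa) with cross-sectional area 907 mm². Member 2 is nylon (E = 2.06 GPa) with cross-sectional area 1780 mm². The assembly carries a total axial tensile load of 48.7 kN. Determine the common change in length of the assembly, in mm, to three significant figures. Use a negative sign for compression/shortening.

0.0518 mm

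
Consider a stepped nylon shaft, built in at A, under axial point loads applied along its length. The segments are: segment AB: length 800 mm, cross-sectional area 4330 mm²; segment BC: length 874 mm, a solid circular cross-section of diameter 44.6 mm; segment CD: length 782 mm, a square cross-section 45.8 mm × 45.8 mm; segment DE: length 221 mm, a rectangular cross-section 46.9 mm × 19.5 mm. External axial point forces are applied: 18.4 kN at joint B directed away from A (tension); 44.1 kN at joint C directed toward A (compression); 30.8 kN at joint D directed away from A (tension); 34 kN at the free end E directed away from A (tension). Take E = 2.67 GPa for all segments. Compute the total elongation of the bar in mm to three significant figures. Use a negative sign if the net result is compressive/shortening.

19.2 mm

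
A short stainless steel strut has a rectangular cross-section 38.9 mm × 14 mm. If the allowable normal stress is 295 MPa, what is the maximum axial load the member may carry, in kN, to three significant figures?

161 kN

A = 544.6 mm².
P_max = σ_allow · A = 295 · 544.6 = 160700 N = 160.7 kN.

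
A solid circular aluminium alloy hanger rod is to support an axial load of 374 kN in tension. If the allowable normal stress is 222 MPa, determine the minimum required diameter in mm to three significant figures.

Required area A ≥ P/σ_allow = 374000/222 = 1685 mm².
For a solid circular section, d ≥ √(4A/π) = 46.31 mm.

46.3 mm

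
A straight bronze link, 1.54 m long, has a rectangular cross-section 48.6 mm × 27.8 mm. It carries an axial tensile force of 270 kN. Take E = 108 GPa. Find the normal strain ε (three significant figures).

0.00185

A = 1351 mm².
σ = N/A = 199.8 MPa; ε = σ/E = 199.8/108000 = 1.850e-03.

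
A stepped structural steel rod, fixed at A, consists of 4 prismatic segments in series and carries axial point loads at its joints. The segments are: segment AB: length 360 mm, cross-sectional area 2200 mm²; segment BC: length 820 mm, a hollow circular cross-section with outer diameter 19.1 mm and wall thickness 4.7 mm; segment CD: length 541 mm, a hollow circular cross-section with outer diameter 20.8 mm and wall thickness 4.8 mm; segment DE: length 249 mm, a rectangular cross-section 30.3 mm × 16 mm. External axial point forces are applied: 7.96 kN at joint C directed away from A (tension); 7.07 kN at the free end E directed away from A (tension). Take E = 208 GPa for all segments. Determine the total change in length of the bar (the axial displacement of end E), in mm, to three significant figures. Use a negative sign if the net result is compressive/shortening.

Internal axial forces (sectioning from the free end, tension +): N_DE = 7.07 kN, N_CD = 7.07 kN, N_BC = 15.03 kN, N_AB = 15.03 kN.
A_BC = 212.6 mm².
A_CD = 241.3 mm².
A_DE = 484.8 mm².
δ_AB = 15030·360/(2200·208000) = 0.01182 mm
δ_BC = 15030·820/(212.6·208000) = 0.2787 mm
δ_CD = 7070·541/(241.3·208000) = 0.07622 mm
δ_DE = 7070·249/(484.8·208000) = 0.01746 mm
δ = Σδ_i = 0.3842 mm.

0.384 mm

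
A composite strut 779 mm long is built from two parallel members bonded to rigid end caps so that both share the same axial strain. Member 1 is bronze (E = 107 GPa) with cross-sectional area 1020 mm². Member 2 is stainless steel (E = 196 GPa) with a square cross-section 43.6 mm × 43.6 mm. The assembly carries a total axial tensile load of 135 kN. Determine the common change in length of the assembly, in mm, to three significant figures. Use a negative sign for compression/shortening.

A_2 = 1901 mm².
Equal strain + equilibrium ⇒ each member carries load in proportion to AE: A₁E₁ = 109100000 N, A₂E₂ = 372600000 N, ΣAE = 481700000 N.
δ = PL/ΣAE = 135000·779/481700000 = 0.2183 mm.

0.218 mm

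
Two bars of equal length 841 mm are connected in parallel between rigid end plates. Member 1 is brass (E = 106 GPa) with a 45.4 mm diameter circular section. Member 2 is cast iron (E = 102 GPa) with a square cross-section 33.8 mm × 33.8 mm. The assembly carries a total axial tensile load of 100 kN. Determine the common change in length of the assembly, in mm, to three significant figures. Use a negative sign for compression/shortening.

0.292 mm

A_1 = 1619 mm².
A_2 = 1142 mm².
Equal strain + equilibrium ⇒ each member carries load in proportion to AE: A₁E₁ = 171600000 N, A₂E₂ = 116500000 N, ΣAE = 288100000 N.
δ = PL/ΣAE = 100000·841/288100000 = 0.2919 mm.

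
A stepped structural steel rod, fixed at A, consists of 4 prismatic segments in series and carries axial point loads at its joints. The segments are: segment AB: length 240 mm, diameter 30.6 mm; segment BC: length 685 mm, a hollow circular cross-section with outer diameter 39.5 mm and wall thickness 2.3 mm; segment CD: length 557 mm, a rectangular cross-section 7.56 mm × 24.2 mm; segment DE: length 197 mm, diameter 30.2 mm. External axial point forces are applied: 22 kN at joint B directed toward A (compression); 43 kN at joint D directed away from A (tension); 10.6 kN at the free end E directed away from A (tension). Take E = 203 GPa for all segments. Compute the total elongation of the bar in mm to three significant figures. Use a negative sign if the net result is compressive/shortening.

Internal axial forces (sectioning from the free end, tension +): N_DE = 10.6 kN, N_CD = 53.6 kN, N_BC = 53.6 kN, N_AB = 31.6 kN.
A_AB = 735.4 mm².
A_BC = 268.8 mm².
A_CD = 183 mm².
A_DE = 716.3 mm².
δ_AB = 31600·240/(735.4·203000) = 0.0508 mm
δ_BC = 53600·685/(268.8·203000) = 0.6729 mm
δ_CD = 53600·557/(183·203000) = 0.8039 mm
δ_DE = 10600·197/(716.3·203000) = 0.01436 mm
δ = Σδ_i = 1.542 mm.

1.54 mm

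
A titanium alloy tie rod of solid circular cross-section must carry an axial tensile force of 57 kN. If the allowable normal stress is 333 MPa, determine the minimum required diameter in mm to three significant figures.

Required area A ≥ P/σ_allow = 57000/333 = 171.2 mm².
For a solid circular section, d ≥ √(4A/π) = 14.76 mm.

14.8 mm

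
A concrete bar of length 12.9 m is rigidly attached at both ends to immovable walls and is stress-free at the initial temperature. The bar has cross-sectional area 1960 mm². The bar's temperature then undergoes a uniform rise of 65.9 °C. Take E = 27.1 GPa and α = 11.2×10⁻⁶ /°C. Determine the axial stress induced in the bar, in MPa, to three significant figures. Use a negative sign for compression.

Free thermal expansion αLΔT = 11.2e-6 · 12900 · 65.9 = 9.521 mm.
The walls impose strain ε = −(9.521)/12900 = -7.3808e-04; σ = Eε = 27100 · -7.3808e-04 = -20 MPa.

-20.0 MPa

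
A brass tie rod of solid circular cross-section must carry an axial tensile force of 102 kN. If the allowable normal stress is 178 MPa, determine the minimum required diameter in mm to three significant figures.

Required area A ≥ P/σ_allow = 102000/178 = 573 mm².
For a solid circular section, d ≥ √(4A/π) = 27.01 mm.

27.0 mm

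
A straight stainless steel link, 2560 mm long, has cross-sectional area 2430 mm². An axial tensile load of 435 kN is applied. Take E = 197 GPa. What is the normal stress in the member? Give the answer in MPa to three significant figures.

σ = N/A = 435000/2430 = 179 MPa.

179 MPa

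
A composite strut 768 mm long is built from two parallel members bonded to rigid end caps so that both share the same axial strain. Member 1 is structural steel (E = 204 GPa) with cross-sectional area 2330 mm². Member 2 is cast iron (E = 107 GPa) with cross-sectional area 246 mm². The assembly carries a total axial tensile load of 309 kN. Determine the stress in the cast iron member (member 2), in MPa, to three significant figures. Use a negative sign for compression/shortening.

Equal strain + equilibrium ⇒ each member carries load in proportion to AE: A₁E₁ = 475300000 N, A₂E₂ = 26320000 N, ΣAE = 501600000 N.
σ₂ = P·E₂/ΣAE = 309000·107000/501600000 = 65.91 MPa.

65.9 MPa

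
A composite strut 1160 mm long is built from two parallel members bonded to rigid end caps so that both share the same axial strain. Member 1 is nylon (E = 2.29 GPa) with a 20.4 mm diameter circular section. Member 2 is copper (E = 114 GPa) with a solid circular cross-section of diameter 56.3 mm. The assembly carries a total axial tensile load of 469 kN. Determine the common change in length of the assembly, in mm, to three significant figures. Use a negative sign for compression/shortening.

1.91 mm

A_1 = 326.9 mm².
A_2 = 2489 mm².
Equal strain + equilibrium ⇒ each member carries load in proportion to AE: A₁E₁ = 748500 N, A₂E₂ = 283800000 N, ΣAE = 284500000 N.
δ = PL/ΣAE = 469000·1160/284500000 = 1.912 mm.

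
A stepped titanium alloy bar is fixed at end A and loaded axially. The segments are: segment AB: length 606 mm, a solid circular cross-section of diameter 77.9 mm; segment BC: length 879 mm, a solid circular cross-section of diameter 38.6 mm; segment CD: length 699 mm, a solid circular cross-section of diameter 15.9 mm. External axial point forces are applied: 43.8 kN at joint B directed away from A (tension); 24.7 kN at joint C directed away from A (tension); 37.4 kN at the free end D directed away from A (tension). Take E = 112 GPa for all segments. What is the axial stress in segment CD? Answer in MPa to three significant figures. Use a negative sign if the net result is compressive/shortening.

Internal axial forces (sectioning from the free end, tension +): N_CD = 37.4 kN, N_BC = 62.1 kN, N_AB = 105.9 kN.
A_CD = 198.6 mm².
σ_CD = N_CD/A_CD = 37400/198.6 = 188.4 MPa.

188 MPa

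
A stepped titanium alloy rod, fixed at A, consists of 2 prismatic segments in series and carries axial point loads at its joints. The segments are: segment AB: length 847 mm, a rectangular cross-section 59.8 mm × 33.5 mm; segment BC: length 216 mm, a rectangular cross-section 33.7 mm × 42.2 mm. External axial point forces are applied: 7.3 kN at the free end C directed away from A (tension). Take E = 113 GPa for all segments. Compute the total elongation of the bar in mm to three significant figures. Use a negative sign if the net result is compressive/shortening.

Internal axial forces (sectioning from the free end, tension +): N_BC = 7.3 kN, N_AB = 7.3 kN.
A_AB = 2003 mm².
A_BC = 1422 mm².
δ_AB = 7300·847/(2003·113000) = 0.02731 mm
δ_BC = 7300·216/(1422·113000) = 0.009812 mm
δ = Σδ_i = 0.03713 mm.

0.0371 mm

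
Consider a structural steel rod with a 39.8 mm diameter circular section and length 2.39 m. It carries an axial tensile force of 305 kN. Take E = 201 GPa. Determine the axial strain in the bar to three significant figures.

0.00122

A = 1244 mm².
σ = N/A = 245.2 MPa; ε = σ/E = 245.2/201000 = 1.220e-03.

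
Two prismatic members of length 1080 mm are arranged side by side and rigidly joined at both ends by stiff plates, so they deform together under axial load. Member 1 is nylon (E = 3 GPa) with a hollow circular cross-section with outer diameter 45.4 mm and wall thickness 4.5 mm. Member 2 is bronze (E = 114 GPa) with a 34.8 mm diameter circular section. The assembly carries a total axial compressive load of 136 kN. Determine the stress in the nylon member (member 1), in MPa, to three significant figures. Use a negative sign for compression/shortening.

A_1 = 578.2 mm².
A_2 = 951.1 mm².
Equal strain + equilibrium ⇒ each member carries load in proportion to AE: A₁E₁ = 1735000 N, A₂E₂ = 108400000 N, ΣAE = 110200000 N.
σ₁ = P·E₁/ΣAE = -136000·3000/110200000 = -3.704 MPa.

-3.70 MPa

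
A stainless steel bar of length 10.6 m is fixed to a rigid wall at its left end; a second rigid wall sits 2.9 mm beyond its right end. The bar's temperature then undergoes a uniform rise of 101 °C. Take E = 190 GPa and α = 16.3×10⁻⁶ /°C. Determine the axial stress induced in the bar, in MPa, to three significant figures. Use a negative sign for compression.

Free thermal expansion αLΔT = 16.3e-6 · 10600 · 101 = 17.45 mm.
The walls engage after the gap closes; constrained expansion = 17.45 − 2.9 = 14.55 mm.
The walls impose strain ε = −(14.55)/10600 = -1.3727e-03; σ = Eε = 190000 · -1.3727e-03 = -260.8 MPa.

-261 MPa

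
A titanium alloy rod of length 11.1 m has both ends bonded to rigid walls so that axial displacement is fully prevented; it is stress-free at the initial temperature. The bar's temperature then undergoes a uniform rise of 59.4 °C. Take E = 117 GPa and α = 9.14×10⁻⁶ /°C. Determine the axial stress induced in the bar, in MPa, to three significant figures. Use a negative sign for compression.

Free thermal expansion αLΔT = 9.14e-6 · 11100 · 59.4 = 6.026 mm.
The walls impose strain ε = −(6.026)/11100 = -5.4292e-04; σ = Eε = 117000 · -5.4292e-04 = -63.52 MPa.

-63.5 MPa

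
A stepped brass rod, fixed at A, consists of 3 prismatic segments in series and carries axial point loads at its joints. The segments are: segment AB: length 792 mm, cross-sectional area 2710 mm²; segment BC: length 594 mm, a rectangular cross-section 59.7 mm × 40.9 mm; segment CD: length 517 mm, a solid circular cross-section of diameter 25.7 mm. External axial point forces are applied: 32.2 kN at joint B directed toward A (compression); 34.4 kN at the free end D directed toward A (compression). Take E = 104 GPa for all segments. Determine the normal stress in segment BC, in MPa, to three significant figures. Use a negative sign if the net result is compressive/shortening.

-14.1 MPa

Internal axial forces (sectioning from the free end, tension +): N_CD = -34.4 kN, N_BC = -34.4 kN, N_AB = -66.6 kN.
A_BC = 2442 mm².
σ_BC = N_BC/A_BC = -34400/2442 = -14.09 MPa.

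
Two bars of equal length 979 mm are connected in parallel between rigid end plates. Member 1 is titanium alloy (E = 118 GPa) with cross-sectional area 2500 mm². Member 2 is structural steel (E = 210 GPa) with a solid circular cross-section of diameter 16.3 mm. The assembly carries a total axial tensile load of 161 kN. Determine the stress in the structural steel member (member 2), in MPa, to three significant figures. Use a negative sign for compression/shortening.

99.8 MPa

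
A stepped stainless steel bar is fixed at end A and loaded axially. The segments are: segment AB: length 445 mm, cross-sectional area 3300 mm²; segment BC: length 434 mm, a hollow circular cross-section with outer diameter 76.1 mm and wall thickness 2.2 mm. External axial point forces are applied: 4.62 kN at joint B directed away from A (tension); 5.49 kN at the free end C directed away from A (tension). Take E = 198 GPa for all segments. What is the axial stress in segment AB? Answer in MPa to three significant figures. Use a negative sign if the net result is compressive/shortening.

Internal axial forces (sectioning from the free end, tension +): N_BC = 5.49 kN, N_AB = 10.11 kN.
σ_AB = N_AB/A_AB = 10110/3300 = 3.064 MPa.

3.06 MPa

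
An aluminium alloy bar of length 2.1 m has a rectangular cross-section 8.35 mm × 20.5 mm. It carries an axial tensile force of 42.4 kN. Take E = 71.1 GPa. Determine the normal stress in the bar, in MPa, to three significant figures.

A = 171.2 mm².
σ = N/A = 42400/171.2 = 247.7 MPa.

248 MPa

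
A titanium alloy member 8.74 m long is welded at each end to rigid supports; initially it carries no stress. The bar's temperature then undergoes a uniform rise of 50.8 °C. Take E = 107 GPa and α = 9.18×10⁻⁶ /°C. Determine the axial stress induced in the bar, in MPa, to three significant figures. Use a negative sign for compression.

-49.9 MPa

Free thermal expansion αLΔT = 9.18e-6 · 8740 · 50.8 = 4.076 mm.
The walls impose strain ε = −(4.076)/8740 = -4.6634e-04; σ = Eε = 107000 · -4.6634e-04 = -49.9 MPa.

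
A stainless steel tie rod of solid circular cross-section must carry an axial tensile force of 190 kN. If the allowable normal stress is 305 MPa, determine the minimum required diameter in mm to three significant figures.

28.2 mm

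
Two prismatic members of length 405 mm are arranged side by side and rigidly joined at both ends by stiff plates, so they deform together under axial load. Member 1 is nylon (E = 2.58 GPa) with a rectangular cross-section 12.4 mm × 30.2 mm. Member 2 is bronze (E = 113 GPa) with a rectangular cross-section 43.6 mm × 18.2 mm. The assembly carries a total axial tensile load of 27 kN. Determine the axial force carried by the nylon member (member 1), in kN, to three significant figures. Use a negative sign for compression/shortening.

0.288 kN

A_1 = 374.5 mm².
A_2 = 793.5 mm².
Equal strain + equilibrium ⇒ each member carries load in proportion to AE: A₁E₁ = 966200 N, A₂E₂ = 89670000 N, ΣAE = 90630000 N.
F₁ = P·A₁E₁/ΣAE = 27000·966200/90630000 = 287.8 N.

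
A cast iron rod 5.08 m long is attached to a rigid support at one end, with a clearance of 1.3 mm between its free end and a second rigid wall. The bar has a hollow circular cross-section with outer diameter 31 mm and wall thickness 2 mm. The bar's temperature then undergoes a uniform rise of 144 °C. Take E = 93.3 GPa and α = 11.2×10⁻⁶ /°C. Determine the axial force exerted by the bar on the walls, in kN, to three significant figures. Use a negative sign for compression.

-23.1 kN

Free thermal expansion αLΔT = 11.2e-6 · 5080 · 144 = 8.193 mm.
The walls engage after the gap closes; constrained expansion = 8.193 − 1.3 = 6.893 mm.
The walls impose strain ε = −(6.893)/5080 = -1.3569e-03; σ = Eε = 93300 · -1.3569e-03 = -126.6 MPa.
Wall reaction R = σ·A = -126.6·182.2 = -23070 N = -23.07 kN.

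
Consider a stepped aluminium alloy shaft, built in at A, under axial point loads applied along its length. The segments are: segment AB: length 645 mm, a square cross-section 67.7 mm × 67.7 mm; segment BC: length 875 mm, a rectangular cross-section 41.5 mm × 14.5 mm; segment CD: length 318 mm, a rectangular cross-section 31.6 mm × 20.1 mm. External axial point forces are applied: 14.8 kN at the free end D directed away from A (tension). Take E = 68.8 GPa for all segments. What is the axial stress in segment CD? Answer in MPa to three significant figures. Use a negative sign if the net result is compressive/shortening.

Internal axial forces (sectioning from the free end, tension +): N_CD = 14.8 kN, N_BC = 14.8 kN, N_AB = 14.8 kN.
A_CD = 635.2 mm².
σ_CD = N_CD/A_CD = 14800/635.2 = 23.3 MPa.

23.3 MPa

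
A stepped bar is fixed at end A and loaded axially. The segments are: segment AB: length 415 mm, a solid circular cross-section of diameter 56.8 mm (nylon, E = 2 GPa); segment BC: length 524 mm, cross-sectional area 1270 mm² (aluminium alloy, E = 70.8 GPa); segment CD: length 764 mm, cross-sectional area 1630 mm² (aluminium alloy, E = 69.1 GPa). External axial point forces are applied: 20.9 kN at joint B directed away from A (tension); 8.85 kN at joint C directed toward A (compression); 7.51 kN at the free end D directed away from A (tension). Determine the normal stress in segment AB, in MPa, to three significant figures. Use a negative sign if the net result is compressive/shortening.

Internal axial forces (sectioning from the free end, tension +): N_CD = 7.51 kN, N_BC = -1.34 kN, N_AB = 19.56 kN.
A_AB = 2534 mm².
σ_AB = N_AB/A_AB = 19560/2534 = 7.719 MPa.

7.72 MPa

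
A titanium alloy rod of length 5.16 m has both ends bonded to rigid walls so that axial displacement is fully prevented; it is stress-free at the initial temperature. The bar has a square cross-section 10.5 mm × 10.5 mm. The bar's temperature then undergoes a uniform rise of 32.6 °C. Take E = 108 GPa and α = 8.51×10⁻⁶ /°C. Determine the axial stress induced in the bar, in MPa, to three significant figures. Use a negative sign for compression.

-30.0 MPa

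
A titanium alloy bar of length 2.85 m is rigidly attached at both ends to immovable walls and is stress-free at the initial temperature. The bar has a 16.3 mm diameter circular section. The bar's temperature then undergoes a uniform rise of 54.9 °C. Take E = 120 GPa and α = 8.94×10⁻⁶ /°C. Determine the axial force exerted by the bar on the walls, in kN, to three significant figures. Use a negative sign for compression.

-12.3 kN

Free thermal expansion αLΔT = 8.94e-6 · 2850 · 54.9 = 1.399 mm.
The walls impose strain ε = −(1.399)/2850 = -4.9081e-04; σ = Eε = 120000 · -4.9081e-04 = -58.9 MPa.
Wall reaction R = σ·A = -58.9·208.7 = -12290 N = -12.29 kN.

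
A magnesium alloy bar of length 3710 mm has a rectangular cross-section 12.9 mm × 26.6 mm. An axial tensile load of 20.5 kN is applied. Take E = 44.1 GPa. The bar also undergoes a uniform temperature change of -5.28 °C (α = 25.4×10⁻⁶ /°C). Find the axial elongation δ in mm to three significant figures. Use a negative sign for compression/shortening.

4.53 mm

A = 343.1 mm².
δ_mech = NL/(AE) = 20500·3710/(343.1·44100) = 5.026 mm.
δ_thermal = αLΔT = 25.4e-6·3710·-5.28 = -0.4976 mm.
δ = δ_mech + δ_thermal = 4.528 mm.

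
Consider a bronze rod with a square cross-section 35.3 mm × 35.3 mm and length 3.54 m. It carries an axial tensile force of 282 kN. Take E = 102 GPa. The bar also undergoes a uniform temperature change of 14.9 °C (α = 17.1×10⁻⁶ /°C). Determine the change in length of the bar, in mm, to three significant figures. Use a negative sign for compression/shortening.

A = 1246 mm².
δ_mech = NL/(AE) = 282000·3540/(1246·102000) = 7.854 mm.
δ_thermal = αLΔT = 17.1e-6·3540·14.9 = 0.902 mm.
δ = δ_mech + δ_thermal = 8.756 mm.

8.76 mm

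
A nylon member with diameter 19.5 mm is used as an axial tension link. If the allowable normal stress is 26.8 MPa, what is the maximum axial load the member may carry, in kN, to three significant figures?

8.00 kN

A = 298.6 mm².
P_max = σ_allow · A = 26.8 · 298.6 = 8004 N = 8.004 kN.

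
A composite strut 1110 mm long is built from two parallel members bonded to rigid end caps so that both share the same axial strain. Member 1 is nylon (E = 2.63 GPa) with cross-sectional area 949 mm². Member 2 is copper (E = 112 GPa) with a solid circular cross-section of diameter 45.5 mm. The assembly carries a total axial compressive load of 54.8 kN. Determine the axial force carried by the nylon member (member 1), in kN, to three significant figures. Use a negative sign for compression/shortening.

A_2 = 1626 mm².
Equal strain + equilibrium ⇒ each member carries load in proportion to AE: A₁E₁ = 2496000 N, A₂E₂ = 182100000 N, ΣAE = 184600000 N.
F₁ = P·A₁E₁/ΣAE = -54800·2496000/184600000 = -740.9 N.

-0.741 kN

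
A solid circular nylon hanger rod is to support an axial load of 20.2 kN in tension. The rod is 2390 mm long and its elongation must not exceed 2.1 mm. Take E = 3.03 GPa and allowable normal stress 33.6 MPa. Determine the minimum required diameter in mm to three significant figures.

Required area A ≥ P/σ_allow = 20200/33.6 = 601.2 mm².
For a solid circular section, d ≥ √(4A/π) = 27.67 mm.
Elongation limit: A ≥ PL/(Eδ_allow) = 20200·2390/(3030·2.1) = 7587 mm² ⇒ d ≥ 98.29 mm.
The elongation limit governs.

98.3 mm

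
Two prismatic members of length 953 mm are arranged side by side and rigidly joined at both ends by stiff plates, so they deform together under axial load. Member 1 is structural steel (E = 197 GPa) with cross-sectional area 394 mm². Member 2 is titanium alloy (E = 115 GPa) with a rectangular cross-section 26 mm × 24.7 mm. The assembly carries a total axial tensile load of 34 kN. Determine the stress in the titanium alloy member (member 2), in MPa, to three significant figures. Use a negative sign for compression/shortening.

A_2 = 642.2 mm².
Equal strain + equilibrium ⇒ each member carries load in proportion to AE: A₁E₁ = 77620000 N, A₂E₂ = 73850000 N, ΣAE = 151500000 N.
σ₂ = P·E₂/ΣAE = 34000·115000/151500000 = 25.81 MPa.

25.8 MPa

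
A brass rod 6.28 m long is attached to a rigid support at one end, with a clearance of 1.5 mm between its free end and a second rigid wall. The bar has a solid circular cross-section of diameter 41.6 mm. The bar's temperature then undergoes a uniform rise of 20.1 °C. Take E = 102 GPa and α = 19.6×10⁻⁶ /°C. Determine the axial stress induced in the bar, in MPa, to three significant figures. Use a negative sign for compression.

-15.8 MPa

Free thermal expansion αLΔT = 19.6e-6 · 6280 · 20.1 = 2.474 mm.
The walls engage after the gap closes; constrained expansion = 2.474 − 1.5 = 0.9741 mm.
The walls impose strain ε = −(0.9741)/6280 = -1.5511e-04; σ = Eε = 102000 · -1.5511e-04 = -15.82 MPa.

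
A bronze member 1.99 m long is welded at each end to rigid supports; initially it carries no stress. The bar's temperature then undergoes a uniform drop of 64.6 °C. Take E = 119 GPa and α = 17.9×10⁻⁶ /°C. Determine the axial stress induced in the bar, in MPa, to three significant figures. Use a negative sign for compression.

138 MPa

Free thermal expansion αLΔT = 17.9e-6 · 1990 · -64.6 = -2.301 mm.
The walls impose strain ε = −(-2.301)/1990 = 1.1563e-03; σ = Eε = 119000 · 1.1563e-03 = 137.6 MPa.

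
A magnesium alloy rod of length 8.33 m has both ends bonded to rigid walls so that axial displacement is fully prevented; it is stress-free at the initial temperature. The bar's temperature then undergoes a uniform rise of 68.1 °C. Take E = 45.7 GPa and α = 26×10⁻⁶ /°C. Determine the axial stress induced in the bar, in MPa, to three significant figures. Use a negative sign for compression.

-80.9 MPa

Free thermal expansion αLΔT = 26e-6 · 8330 · 68.1 = 14.75 mm.
The walls impose strain ε = −(14.75)/8330 = -1.7706e-03; σ = Eε = 45700 · -1.7706e-03 = -80.92 MPa.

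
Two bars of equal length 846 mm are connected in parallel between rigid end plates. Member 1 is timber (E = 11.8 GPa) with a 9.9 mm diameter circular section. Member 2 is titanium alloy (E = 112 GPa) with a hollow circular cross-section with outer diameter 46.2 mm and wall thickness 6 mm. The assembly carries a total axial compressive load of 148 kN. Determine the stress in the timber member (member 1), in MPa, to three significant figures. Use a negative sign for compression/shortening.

A_1 = 76.98 mm².
A_2 = 757.8 mm².
Equal strain + equilibrium ⇒ each member carries load in proportion to AE: A₁E₁ = 908300 N, A₂E₂ = 84870000 N, ΣAE = 85780000 N.
σ₁ = P·E₁/ΣAE = -148000·11800/85780000 = -20.36 MPa.

-20.4 MPa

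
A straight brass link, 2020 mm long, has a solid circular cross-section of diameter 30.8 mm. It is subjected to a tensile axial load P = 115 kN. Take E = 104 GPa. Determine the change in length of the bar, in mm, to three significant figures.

A = 745.1 mm².
δ_mech = NL/(AE) = 115000·2020/(745.1·104000) = 2.998 mm.

3.00 mm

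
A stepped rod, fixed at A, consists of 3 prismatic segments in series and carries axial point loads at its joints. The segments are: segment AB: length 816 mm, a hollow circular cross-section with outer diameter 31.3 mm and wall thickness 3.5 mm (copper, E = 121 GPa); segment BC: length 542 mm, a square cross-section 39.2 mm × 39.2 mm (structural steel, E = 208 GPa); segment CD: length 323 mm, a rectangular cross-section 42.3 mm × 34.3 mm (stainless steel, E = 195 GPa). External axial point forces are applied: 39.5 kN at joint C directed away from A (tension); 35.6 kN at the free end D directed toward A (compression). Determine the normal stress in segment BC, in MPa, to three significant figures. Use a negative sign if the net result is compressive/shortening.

Internal axial forces (sectioning from the free end, tension +): N_CD = -35.6 kN, N_BC = 3.9 kN, N_AB = 3.9 kN.
A_BC = 1537 mm².
σ_BC = N_BC/A_BC = 3900/1537 = 2.538 MPa.

2.54 MPa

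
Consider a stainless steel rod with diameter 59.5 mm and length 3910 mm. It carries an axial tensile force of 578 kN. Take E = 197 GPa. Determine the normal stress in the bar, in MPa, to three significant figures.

208 MPa

A = 2781 mm².
σ = N/A = 578000/2781 = 207.9 MPa.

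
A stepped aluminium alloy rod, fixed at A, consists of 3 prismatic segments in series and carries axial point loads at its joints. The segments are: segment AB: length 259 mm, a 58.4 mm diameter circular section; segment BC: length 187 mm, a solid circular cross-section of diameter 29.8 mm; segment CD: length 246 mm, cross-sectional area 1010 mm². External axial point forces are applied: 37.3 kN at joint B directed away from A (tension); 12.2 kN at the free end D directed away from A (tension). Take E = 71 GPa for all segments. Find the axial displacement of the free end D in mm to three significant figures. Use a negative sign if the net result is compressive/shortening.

Internal axial forces (sectioning from the free end, tension +): N_CD = 12.2 kN, N_BC = 12.2 kN, N_AB = 49.5 kN.
A_AB = 2679 mm².
A_BC = 697.5 mm².
δ_AB = 49500·259/(2679·71000) = 0.06741 mm
δ_BC = 12200·187/(697.5·71000) = 0.04607 mm
δ_CD = 12200·246/(1010·71000) = 0.04185 mm
δ = Σδ_i = 0.1553 mm.

0.155 mm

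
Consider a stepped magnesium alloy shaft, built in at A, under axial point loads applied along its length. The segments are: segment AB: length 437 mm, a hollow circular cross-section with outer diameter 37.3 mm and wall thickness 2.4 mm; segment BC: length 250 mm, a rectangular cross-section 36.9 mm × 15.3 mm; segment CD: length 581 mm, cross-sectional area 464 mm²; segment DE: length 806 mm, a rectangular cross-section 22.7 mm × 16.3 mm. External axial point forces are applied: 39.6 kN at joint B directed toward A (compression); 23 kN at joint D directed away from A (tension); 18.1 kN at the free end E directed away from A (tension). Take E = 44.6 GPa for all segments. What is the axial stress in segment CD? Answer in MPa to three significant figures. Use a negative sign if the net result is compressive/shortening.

Internal axial forces (sectioning from the free end, tension +): N_DE = 18.1 kN, N_CD = 41.1 kN, N_BC = 41.1 kN, N_AB = 1.5 kN.
σ_CD = N_CD/A_CD = 41100/464 = 88.58 MPa.

88.6 MPa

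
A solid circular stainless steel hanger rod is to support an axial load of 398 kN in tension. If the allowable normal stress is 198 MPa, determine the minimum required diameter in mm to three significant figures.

Required area A ≥ P/σ_allow = 398000/198 = 2010 mm².
For a solid circular section, d ≥ √(4A/π) = 50.59 mm.

50.6 mm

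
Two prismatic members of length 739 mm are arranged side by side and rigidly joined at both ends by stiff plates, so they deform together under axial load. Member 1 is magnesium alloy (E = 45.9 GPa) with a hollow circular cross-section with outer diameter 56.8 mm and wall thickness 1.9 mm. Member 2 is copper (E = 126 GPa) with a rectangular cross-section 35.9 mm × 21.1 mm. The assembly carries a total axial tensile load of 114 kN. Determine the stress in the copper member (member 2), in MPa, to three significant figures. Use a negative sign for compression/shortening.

130 MPa

A_1 = 327.7 mm².
A_2 = 757.5 mm².
Equal strain + equilibrium ⇒ each member carries load in proportion to AE: A₁E₁ = 15040000 N, A₂E₂ = 95440000 N, ΣAE = 110500000 N.
σ₂ = P·E₂/ΣAE = 114000·126000/110500000 = 130 MPa.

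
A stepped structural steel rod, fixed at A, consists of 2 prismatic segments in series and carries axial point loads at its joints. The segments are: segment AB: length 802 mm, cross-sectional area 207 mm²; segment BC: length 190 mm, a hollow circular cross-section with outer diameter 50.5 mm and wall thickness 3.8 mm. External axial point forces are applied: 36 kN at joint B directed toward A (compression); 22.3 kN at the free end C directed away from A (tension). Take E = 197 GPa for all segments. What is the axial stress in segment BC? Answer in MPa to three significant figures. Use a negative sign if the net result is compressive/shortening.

Internal axial forces (sectioning from the free end, tension +): N_BC = 22.3 kN, N_AB = -13.7 kN.
A_BC = 557.5 mm².
σ_BC = N_BC/A_BC = 22300/557.5 = 40 MPa.

40.0 MPa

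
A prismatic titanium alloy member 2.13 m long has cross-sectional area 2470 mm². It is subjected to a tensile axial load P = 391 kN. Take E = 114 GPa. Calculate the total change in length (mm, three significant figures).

δ_mech = NL/(AE) = 391000·2130/(2470·114000) = 2.958 mm.

2.96 mm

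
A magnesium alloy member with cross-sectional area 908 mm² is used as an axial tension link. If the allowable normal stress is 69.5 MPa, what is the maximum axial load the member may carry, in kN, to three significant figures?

P_max = σ_allow · A = 69.5 · 908 = 63110 N = 63.11 kN.

63.1 kN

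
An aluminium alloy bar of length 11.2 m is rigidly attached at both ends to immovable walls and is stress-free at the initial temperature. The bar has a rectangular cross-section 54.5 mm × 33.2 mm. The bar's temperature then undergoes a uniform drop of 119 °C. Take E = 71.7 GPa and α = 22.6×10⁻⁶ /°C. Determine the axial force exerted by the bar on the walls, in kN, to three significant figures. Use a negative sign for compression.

Free thermal expansion αLΔT = 22.6e-6 · 11200 · -119 = -30.12 mm.
The walls impose strain ε = −(-30.12)/11200 = 2.6894e-03; σ = Eε = 71700 · 2.6894e-03 = 192.8 MPa.
Wall reaction R = σ·A = 192.8·1809 = 348900 N = 348.9 kN.

349 kN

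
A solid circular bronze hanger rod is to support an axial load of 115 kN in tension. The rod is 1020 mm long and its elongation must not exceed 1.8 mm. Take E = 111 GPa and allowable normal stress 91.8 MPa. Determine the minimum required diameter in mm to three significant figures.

39.9 mm

Required area A ≥ P/σ_allow = 115000/91.8 = 1253 mm².
For a solid circular section, d ≥ √(4A/π) = 39.94 mm.
Elongation limit: A ≥ PL/(Eδ_allow) = 115000·1020/(111000·1.8) = 587.1 mm² ⇒ d ≥ 27.34 mm.
The stress limit governs.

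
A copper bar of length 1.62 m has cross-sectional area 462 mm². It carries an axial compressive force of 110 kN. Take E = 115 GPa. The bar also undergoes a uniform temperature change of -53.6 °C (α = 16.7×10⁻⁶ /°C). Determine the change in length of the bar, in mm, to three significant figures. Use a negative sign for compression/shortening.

-4.80 mm

δ_mech = NL/(AE) = -110000·1620/(462·115000) = -3.354 mm.
δ_thermal = αLΔT = 16.7e-6·1620·-53.6 = -1.45 mm.
δ = δ_mech + δ_thermal = -4.804 mm.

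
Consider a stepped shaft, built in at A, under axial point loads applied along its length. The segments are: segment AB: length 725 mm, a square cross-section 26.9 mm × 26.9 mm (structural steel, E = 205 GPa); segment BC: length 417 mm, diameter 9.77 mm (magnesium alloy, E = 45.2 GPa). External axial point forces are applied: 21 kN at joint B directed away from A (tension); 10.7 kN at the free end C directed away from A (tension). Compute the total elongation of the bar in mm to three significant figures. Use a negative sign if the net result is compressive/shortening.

1.47 mm

Internal axial forces (sectioning from the free end, tension +): N_BC = 10.7 kN, N_AB = 31.7 kN.
A_AB = 723.6 mm².
A_BC = 74.97 mm².
δ_AB = 31700·725/(723.6·205000) = 0.1549 mm
δ_BC = 10700·417/(74.97·45200) = 1.317 mm
δ = Σδ_i = 1.472 mm.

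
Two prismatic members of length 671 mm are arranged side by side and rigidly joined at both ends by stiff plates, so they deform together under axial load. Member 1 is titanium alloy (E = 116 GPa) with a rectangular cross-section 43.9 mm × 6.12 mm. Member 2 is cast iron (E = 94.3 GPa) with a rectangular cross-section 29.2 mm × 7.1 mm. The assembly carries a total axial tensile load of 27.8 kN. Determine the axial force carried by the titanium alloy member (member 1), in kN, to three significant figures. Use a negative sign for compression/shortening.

17.1 kN

A_1 = 268.7 mm².
A_2 = 207.3 mm².
Equal strain + equilibrium ⇒ each member carries load in proportion to AE: A₁E₁ = 31170000 N, A₂E₂ = 19550000 N, ΣAE = 50720000 N.
F₁ = P·A₁E₁/ΣAE = 27800·31170000/50720000 = 17080 N.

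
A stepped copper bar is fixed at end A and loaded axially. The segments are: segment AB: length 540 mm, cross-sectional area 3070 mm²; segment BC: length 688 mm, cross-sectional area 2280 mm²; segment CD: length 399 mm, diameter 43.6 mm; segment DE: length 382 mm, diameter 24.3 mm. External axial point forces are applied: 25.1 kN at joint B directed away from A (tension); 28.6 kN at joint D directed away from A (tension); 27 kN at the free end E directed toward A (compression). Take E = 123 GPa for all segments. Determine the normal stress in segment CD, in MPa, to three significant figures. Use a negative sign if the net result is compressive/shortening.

1.07 MPa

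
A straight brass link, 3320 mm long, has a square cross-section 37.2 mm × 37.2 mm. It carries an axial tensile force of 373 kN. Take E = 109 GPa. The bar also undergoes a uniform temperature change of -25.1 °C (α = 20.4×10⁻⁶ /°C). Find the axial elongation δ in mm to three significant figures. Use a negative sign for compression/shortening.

A = 1384 mm².
δ_mech = NL/(AE) = 373000·3320/(1384·109000) = 8.21 mm.
δ_thermal = αLΔT = 20.4e-6·3320·-25.1 = -1.7 mm.
δ = δ_mech + δ_thermal = 6.51 mm.

6.51 mm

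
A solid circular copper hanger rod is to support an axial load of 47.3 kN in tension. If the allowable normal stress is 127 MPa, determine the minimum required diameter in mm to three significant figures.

Required area A ≥ P/σ_allow = 47300/127 = 372.4 mm².
For a solid circular section, d ≥ √(4A/π) = 21.78 mm.

21.8 mm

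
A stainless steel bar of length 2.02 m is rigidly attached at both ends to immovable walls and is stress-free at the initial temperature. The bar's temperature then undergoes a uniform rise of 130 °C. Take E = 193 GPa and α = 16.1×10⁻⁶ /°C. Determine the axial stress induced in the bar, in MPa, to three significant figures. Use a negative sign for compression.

-404 MPa

Free thermal expansion αLΔT = 16.1e-6 · 2020 · 130 = 4.228 mm.
The walls impose strain ε = −(4.228)/2020 = -2.0930e-03; σ = Eε = 193000 · -2.0930e-03 = -403.9 MPa.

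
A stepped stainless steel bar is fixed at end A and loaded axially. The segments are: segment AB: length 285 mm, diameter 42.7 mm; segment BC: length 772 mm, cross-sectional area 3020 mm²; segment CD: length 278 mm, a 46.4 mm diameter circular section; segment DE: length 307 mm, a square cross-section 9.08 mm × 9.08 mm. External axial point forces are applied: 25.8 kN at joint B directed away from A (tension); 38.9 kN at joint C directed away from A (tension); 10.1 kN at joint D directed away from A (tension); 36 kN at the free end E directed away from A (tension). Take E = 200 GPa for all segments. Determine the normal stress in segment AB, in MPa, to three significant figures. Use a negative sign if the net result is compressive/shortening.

Internal axial forces (sectioning from the free end, tension +): N_DE = 36 kN, N_CD = 46.1 kN, N_BC = 85 kN, N_AB = 110.8 kN.
A_AB = 1432 mm².
σ_AB = N_AB/A_AB = 110800/1432 = 77.37 MPa.

77.4 MPa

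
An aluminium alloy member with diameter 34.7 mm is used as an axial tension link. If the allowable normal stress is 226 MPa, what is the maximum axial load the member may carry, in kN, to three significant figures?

214 kN

A = 945.7 mm².
P_max = σ_allow · A = 226 · 945.7 = 213700 N = 213.7 kN.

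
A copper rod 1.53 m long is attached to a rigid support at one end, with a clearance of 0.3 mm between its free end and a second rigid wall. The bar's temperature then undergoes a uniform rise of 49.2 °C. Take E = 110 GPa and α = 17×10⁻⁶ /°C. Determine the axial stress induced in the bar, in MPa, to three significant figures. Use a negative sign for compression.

-70.4 MPa

Free thermal expansion αLΔT = 17e-6 · 1530 · 49.2 = 1.28 mm.
The walls engage after the gap closes; constrained expansion = 1.28 − 0.3 = 0.9797 mm.
The walls impose strain ε = −(0.9797)/1530 = -6.4032e-04; σ = Eε = 110000 · -6.4032e-04 = -70.44 MPa.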